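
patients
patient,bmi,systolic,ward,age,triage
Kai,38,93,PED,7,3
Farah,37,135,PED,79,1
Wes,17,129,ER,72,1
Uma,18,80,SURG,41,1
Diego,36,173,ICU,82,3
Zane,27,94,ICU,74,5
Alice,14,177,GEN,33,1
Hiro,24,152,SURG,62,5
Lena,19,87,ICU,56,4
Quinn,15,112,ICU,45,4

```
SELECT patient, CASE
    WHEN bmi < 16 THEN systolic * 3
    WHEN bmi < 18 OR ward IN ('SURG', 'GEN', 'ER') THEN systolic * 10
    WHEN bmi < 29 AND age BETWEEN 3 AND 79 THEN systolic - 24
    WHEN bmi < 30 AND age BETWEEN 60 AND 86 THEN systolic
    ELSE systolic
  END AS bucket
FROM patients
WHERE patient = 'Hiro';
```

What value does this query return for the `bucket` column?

patient = Hiro: bmi=24, systolic=152, ward=SURG, age=62, triage=5.
bmi < 16 → false
bmi < 18 OR ward IN ('SURG', 'GEN', 'ER') → true → 1520

1520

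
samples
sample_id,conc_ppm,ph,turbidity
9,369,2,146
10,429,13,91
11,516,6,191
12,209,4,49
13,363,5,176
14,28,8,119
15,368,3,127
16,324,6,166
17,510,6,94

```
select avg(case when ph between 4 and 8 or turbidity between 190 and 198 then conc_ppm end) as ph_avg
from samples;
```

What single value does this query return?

sample_id=9: ✗
sample_id=10: ✗
sample_id=11: ✓ → 516
sample_id=12: ✓ → 209
sample_id=13: ✓ → 363
sample_id=14: ✓ → 28
sample_id=15: ✗
sample_id=16: ✓ → 324
sample_id=17: ✓ → 510
ph_avg = (516 + 209 + 363 + 28 + 324 + 510) / 6 = 325

325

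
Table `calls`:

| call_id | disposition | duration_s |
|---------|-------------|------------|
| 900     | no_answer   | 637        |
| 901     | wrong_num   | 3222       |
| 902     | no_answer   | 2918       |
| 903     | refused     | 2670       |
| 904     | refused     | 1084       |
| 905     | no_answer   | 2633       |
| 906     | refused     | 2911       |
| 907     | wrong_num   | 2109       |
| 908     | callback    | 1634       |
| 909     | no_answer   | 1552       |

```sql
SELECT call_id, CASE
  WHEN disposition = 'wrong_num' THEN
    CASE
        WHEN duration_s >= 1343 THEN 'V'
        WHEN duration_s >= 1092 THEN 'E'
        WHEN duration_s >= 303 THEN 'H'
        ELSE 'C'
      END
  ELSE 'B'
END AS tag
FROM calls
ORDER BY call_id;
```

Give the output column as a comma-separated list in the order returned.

call_id=900: disposition='no_answer' → outer ELSE → B
call_id=901: disposition='wrong_num' → inner[duration_s >= 1343] → V
call_id=902: disposition='no_answer' → outer ELSE → B
call_id=903: disposition='refused' → outer ELSE → B
call_id=904: disposition='refused' → outer ELSE → B
call_id=905: disposition='no_answer' → outer ELSE → B
call_id=906: disposition='refused' → outer ELSE → B
call_id=907: disposition='wrong_num' → inner[duration_s >= 1343] → V
call_id=908: disposition='callback' → outer ELSE → B
call_id=909: disposition='no_answer' → outer ELSE → B

B, V, B, B, B, B, B, V, B, B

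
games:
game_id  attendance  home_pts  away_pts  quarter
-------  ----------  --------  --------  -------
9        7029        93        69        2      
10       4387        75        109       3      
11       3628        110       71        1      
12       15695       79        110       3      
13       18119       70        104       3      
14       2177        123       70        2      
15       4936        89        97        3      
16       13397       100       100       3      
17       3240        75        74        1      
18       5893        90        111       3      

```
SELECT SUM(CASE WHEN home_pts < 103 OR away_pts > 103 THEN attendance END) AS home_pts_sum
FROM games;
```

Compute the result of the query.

game_id=9: ✓ → 7029
game_id=10: ✓ → 4387
game_id=11: ✗
game_id=12: ✓ → 15695
game_id=13: ✓ → 18119
game_id=14: ✗
game_id=15: ✓ → 4936
game_id=16: ✓ → 13397
game_id=17: ✓ → 3240
game_id=18: ✓ → 5893
home_pts_sum = 7029 + 4387 + 15695 + 18119 + 4936 + 13397 + 3240 + 5893 = 72696

72696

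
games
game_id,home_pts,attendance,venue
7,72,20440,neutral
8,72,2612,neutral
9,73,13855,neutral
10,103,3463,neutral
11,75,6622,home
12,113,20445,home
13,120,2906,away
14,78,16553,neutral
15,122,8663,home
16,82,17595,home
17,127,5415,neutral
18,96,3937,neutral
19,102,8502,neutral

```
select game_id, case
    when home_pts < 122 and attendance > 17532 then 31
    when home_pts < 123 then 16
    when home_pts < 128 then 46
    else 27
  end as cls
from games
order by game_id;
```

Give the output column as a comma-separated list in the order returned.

31, 16, 16, 16, 16, 31, 16, 16, 16, 31, 46, 16, 16

game_id=7: home_pts < 122 and attendance > 17532 → 31
game_id=8: home_pts < 123 → 16
game_id=9: home_pts < 123 → 16
game_id=10: home_pts < 123 → 16
game_id=11: home_pts < 123 → 16
game_id=12: home_pts < 122 and attendance > 17532 → 31
game_id=13: home_pts < 123 → 16
game_id=14: home_pts < 123 → 16
game_id=15: home_pts < 123 → 16
game_id=16: home_pts < 122 and attendance > 17532 → 31
game_id=17: home_pts < 128 → 46
game_id=18: home_pts < 123 → 16
game_id=19: home_pts < 123 → 16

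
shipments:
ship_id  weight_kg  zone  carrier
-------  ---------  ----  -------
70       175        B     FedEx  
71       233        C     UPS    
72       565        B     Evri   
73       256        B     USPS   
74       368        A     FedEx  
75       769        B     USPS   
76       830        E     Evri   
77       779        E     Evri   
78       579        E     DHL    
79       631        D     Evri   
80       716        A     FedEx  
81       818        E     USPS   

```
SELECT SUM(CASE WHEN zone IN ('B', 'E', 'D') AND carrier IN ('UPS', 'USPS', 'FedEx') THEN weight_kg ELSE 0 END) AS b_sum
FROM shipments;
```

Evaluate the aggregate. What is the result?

2018

ship_id=70: ✓ → 175
ship_id=71: ✗
ship_id=72: ✗
ship_id=73: ✓ → 256
ship_id=74: ✗
ship_id=75: ✓ → 769
ship_id=76: ✗
ship_id=77: ✗
ship_id=78: ✗
ship_id=79: ✗
ship_id=80: ✗
ship_id=81: ✓ → 818
b_sum = 175 + 256 + 769 + 818 = 2018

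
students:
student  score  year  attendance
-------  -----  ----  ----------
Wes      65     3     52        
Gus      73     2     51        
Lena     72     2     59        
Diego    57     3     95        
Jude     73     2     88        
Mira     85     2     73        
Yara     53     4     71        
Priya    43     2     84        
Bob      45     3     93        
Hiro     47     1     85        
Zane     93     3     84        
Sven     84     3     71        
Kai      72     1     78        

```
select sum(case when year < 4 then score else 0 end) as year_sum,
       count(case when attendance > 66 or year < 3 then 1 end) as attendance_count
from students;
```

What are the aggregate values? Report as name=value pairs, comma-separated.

year_sum=809, attendance_count=12

[year_sum: year < 4]
student=Wes: ✓ → 65
student=Gus: ✓ → 73
student=Lena: ✓ → 72
student=Diego: ✓ → 57
student=Jude: ✓ → 73
student=Mira: ✓ → 85
student=Yara: ✗
student=Priya: ✓ → 43
student=Bob: ✓ → 45
student=Hiro: ✓ → 47
student=Zane: ✓ → 93
student=Sven: ✓ → 84
student=Kai: ✓ → 72
year_sum = 65 + 73 + 72 + 57 + 73 + 85 + 43 + 45 + 47 + 93 + 84 + 72 = 809
—
[attendance_count: attendance > 66 or year < 3]
student=Wes: ✗
student=Gus: ✓ → 1
student=Lena: ✓ → 1
student=Diego: ✓ → 1
student=Jude: ✓ → 1
student=Mira: ✓ → 1
student=Yara: ✓ → 1
student=Priya: ✓ → 1
student=Bob: ✓ → 1
student=Hiro: ✓ → 1
student=Zane: ✓ → 1
student=Sven: ✓ → 1
student=Kai: ✓ → 1
attendance_count = COUNT(1, 1, 1, 1, 1, 1, 1, 1, 1, 1, 1, 1) = 12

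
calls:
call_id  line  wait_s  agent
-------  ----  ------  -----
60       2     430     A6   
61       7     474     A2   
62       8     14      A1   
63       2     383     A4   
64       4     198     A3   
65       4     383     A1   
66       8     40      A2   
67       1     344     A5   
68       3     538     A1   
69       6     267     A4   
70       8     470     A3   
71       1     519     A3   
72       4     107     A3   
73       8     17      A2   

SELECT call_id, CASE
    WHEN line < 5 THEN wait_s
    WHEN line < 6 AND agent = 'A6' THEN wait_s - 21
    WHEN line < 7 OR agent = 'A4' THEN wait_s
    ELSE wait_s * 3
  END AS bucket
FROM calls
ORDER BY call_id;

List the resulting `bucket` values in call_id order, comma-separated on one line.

call_id=60: line < 5 → 430
call_id=61: ELSE → 1422
call_id=62: ELSE → 42
call_id=63: line < 5 → 383
call_id=64: line < 5 → 198
call_id=65: line < 5 → 383
call_id=66: ELSE → 120
call_id=67: line < 5 → 344
call_id=68: line < 5 → 538
call_id=69: line < 7 OR agent = 'A4' → 267
call_id=70: ELSE → 1410
call_id=71: line < 5 → 519
call_id=72: line < 5 → 107
call_id=73: ELSE → 51

430, 1422, 42, 383, 198, 383, 120, 344, 538, 267, 1410, 519, 107, 51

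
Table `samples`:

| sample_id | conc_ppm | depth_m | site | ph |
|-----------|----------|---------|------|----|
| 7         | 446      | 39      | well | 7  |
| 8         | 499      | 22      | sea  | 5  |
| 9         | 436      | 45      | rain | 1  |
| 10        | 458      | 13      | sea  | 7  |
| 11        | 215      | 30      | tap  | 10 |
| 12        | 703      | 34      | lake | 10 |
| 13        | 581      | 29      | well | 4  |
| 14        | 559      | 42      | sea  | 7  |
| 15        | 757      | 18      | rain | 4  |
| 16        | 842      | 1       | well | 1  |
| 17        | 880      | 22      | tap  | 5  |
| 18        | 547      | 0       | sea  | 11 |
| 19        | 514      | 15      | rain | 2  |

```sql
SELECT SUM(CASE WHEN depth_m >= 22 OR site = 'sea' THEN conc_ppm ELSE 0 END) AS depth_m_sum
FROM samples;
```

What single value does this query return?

5324

sample_id=7: ✓ → 446
sample_id=8: ✓ → 499
sample_id=9: ✓ → 436
sample_id=10: ✓ → 458
sample_id=11: ✓ → 215
sample_id=12: ✓ → 703
sample_id=13: ✓ → 581
sample_id=14: ✓ → 559
sample_id=15: ✗
sample_id=16: ✗
sample_id=17: ✓ → 880
sample_id=18: ✓ → 547
sample_id=19: ✗
depth_m_sum = 446 + 499 + 436 + 458 + 215 + 703 + 581 + 559 + 880 + 547 = 5324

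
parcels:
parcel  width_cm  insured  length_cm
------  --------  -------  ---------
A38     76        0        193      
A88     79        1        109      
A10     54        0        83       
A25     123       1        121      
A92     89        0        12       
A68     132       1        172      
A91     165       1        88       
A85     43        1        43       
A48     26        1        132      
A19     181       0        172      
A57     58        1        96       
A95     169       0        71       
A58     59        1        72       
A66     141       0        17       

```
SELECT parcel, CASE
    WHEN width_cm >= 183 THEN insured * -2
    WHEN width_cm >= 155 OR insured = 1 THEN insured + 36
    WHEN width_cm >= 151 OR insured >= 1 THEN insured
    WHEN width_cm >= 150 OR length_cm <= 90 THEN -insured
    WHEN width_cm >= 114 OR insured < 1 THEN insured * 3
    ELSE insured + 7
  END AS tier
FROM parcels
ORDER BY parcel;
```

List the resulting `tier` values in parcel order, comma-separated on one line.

0, 36, 37, 0, 37, 37, 37, 0, 37, 37, 37, 37, 0, 36

parcel=A10: width_cm >= 150 OR length_cm <= 90 → 0
parcel=A19: width_cm >= 155 OR insured = 1 → 36
parcel=A25: width_cm >= 155 OR insured = 1 → 37
parcel=A38: width_cm >= 114 OR insured < 1 → 0
parcel=A48: width_cm >= 155 OR insured = 1 → 37
parcel=A57: width_cm >= 155 OR insured = 1 → 37
parcel=A58: width_cm >= 155 OR insured = 1 → 37
parcel=A66: width_cm >= 150 OR length_cm <= 90 → 0
parcel=A68: width_cm >= 155 OR insured = 1 → 37
parcel=A85: width_cm >= 155 OR insured = 1 → 37
parcel=A88: width_cm >= 155 OR insured = 1 → 37
parcel=A91: width_cm >= 155 OR insured = 1 → 37
parcel=A92: width_cm >= 150 OR length_cm <= 90 → 0
parcel=A95: width_cm >= 155 OR insured = 1 → 36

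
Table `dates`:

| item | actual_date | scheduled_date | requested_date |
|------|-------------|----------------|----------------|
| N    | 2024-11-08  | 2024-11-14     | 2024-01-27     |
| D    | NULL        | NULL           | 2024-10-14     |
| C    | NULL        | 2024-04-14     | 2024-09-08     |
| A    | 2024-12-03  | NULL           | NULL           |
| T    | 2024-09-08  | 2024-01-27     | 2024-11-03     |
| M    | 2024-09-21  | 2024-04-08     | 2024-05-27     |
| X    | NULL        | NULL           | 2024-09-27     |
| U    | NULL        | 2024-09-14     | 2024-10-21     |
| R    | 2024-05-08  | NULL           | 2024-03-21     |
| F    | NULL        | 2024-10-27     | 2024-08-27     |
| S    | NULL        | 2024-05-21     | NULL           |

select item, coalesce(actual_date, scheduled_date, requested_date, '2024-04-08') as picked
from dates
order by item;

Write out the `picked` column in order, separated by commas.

item=A: actual_date=2024-12-03 → 2024-12-03
item=C: actual_date=NULL, scheduled_date=2024-04-14 → 2024-04-14
item=D: actual_date=NULL, scheduled_date=NULL, requested_date=2024-10-14 → 2024-10-14
item=F: actual_date=NULL, scheduled_date=2024-10-27 → 2024-10-27
item=M: actual_date=2024-09-21 → 2024-09-21
item=N: actual_date=2024-11-08 → 2024-11-08
item=R: actual_date=2024-05-08 → 2024-05-08
item=S: actual_date=NULL, scheduled_date=2024-05-21 → 2024-05-21
item=T: actual_date=2024-09-08 → 2024-09-08
item=U: actual_date=NULL, scheduled_date=2024-09-14 → 2024-09-14
item=X: actual_date=NULL, scheduled_date=NULL, requested_date=2024-09-27 → 2024-09-27

2024-12-03, 2024-04-14, 2024-10-14, 2024-10-27, 2024-09-21, 2024-11-08, 2024-05-08, 2024-05-21, 2024-09-08, 2024-09-14, 2024-09-27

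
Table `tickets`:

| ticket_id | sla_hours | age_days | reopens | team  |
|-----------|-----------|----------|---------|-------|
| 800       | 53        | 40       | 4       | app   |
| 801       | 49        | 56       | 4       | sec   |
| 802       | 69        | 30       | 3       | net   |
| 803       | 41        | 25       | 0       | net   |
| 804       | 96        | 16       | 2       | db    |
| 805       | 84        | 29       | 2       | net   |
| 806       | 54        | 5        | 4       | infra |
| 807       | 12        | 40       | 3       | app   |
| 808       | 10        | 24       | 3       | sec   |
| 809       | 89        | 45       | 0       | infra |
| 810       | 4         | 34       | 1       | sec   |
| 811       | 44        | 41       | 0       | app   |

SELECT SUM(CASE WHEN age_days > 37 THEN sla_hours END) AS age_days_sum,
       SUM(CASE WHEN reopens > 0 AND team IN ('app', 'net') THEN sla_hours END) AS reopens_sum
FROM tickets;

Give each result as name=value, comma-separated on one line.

[age_days_sum: age_days > 37]
ticket_id=800: ✓ → 53
ticket_id=801: ✓ → 49
ticket_id=802: ✗
ticket_id=803: ✗
ticket_id=804: ✗
ticket_id=805: ✗
ticket_id=806: ✗
ticket_id=807: ✓ → 12
ticket_id=808: ✗
ticket_id=809: ✓ → 89
ticket_id=810: ✗
ticket_id=811: ✓ → 44
age_days_sum = 53 + 49 + 12 + 89 + 44 = 247
—
[reopens_sum: reopens > 0 AND team IN ('app', 'net')]
ticket_id=800: ✓ → 53
ticket_id=801: ✗
ticket_id=802: ✓ → 69
ticket_id=803: ✗
ticket_id=804: ✗
ticket_id=805: ✓ → 84
ticket_id=806: ✗
ticket_id=807: ✓ → 12
ticket_id=808: ✗
ticket_id=809: ✗
ticket_id=810: ✗
ticket_id=811: ✗
reopens_sum = 53 + 69 + 84 + 12 = 218

age_days_sum=247, reopens_sum=218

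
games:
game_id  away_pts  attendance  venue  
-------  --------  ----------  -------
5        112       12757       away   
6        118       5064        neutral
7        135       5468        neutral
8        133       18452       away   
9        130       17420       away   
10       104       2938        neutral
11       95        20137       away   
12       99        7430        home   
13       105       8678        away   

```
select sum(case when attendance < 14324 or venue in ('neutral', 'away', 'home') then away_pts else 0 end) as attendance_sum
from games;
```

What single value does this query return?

1031

game_id=5: ✓ → 112
game_id=6: ✓ → 118
game_id=7: ✓ → 135
game_id=8: ✓ → 133
game_id=9: ✓ → 130
game_id=10: ✓ → 104
game_id=11: ✓ → 95
game_id=12: ✓ → 99
game_id=13: ✓ → 105
attendance_sum = 112 + 118 + 135 + 133 + 130 + 104 + 95 + 99 + 105 = 1031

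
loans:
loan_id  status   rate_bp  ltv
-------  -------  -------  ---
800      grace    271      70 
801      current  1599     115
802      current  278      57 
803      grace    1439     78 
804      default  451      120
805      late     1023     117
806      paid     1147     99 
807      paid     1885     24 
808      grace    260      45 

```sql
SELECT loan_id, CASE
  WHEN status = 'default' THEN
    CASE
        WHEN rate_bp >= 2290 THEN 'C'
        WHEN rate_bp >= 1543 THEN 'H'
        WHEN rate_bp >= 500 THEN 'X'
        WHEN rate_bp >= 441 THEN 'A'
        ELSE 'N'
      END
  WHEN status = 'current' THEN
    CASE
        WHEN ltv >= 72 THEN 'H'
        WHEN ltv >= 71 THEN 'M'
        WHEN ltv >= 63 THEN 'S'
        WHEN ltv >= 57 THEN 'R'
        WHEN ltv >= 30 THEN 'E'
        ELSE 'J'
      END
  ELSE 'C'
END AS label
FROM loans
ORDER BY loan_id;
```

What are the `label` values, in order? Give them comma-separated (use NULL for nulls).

C, H, R, C, A, C, C, C, C

loan_id=800: status='grace' → outer ELSE → C
loan_id=801: status='current' → inner[ltv >= 72] → H
loan_id=802: status='current' → inner[ltv >= 57] → R
loan_id=803: status='grace' → outer ELSE → C
loan_id=804: status='default' → inner[rate_bp >= 441] → A
loan_id=805: status='late' → outer ELSE → C
loan_id=806: status='paid' → outer ELSE → C
loan_id=807: status='paid' → outer ELSE → C
loan_id=808: status='grace' → outer ELSE → C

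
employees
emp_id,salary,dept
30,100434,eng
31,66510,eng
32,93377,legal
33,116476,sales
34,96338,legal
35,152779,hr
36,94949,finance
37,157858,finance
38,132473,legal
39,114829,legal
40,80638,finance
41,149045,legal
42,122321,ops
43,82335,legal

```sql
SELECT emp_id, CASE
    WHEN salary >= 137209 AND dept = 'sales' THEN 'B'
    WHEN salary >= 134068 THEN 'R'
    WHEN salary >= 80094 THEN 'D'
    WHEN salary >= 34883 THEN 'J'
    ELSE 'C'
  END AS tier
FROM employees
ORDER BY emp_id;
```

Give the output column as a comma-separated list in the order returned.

emp_id=30: salary >= 80094 → D
emp_id=31: salary >= 34883 → J
emp_id=32: salary >= 80094 → D
emp_id=33: salary >= 80094 → D
emp_id=34: salary >= 80094 → D
emp_id=35: salary >= 134068 → R
emp_id=36: salary >= 80094 → D
emp_id=37: salary >= 134068 → R
emp_id=38: salary >= 80094 → D
emp_id=39: salary >= 80094 → D
emp_id=40: salary >= 80094 → D
emp_id=41: salary >= 134068 → R
emp_id=42: salary >= 80094 → D
emp_id=43: salary >= 80094 → D

D, J, D, D, D, R, D, R, D, D, D, R, D, D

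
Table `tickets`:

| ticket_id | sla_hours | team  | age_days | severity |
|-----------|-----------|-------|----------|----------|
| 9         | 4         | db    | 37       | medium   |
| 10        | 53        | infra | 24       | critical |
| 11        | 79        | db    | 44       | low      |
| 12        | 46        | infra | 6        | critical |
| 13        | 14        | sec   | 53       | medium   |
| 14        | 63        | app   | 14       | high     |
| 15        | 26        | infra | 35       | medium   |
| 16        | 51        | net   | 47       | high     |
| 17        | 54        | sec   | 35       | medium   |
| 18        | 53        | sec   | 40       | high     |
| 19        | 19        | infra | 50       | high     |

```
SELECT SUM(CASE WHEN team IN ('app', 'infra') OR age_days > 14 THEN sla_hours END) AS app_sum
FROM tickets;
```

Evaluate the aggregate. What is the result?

ticket_id=9: ✓ → 4
ticket_id=10: ✓ → 53
ticket_id=11: ✓ → 79
ticket_id=12: ✓ → 46
ticket_id=13: ✓ → 14
ticket_id=14: ✓ → 63
ticket_id=15: ✓ → 26
ticket_id=16: ✓ → 51
ticket_id=17: ✓ → 54
ticket_id=18: ✓ → 53
ticket_id=19: ✓ → 19
app_sum = 4 + 53 + 79 + 46 + 14 + 63 + 26 + 51 + 54 + 53 + 19 = 462

462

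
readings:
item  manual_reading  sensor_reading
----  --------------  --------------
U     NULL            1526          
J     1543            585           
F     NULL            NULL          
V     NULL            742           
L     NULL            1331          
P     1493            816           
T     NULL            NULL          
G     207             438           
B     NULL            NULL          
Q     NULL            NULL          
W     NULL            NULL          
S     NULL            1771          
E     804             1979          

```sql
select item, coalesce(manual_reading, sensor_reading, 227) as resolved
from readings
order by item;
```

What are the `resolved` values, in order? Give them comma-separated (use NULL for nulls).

227, 804, 227, 207, 1543, 1331, 1493, 227, 1771, 227, 1526, 742, 227

item=B: manual_reading=NULL, sensor_reading=NULL, → literal 227 → 227
item=E: manual_reading=804 → 804
item=F: manual_reading=NULL, sensor_reading=NULL, → literal 227 → 227
item=G: manual_reading=207 → 207
item=J: manual_reading=1543 → 1543
item=L: manual_reading=NULL, sensor_reading=1331 → 1331
item=P: manual_reading=1493 → 1493
item=Q: manual_reading=NULL, sensor_reading=NULL, → literal 227 → 227
item=S: manual_reading=NULL, sensor_reading=1771 → 1771
item=T: manual_reading=NULL, sensor_reading=NULL, → literal 227 → 227
item=U: manual_reading=NULL, sensor_reading=1526 → 1526
item=V: manual_reading=NULL, sensor_reading=742 → 742
item=W: manual_reading=NULL, sensor_reading=NULL, → literal 227 → 227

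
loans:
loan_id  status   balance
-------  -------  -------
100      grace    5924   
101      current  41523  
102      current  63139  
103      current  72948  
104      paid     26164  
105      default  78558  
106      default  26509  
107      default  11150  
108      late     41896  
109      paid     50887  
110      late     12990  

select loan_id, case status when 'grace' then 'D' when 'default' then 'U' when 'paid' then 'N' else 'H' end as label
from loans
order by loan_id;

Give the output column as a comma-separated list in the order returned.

D, H, H, H, N, U, U, U, H, N, H

loan_id=100: status='grace' → D
loan_id=101: ELSE → H
loan_id=102: ELSE → H
loan_id=103: ELSE → H
loan_id=104: status='paid' → N
loan_id=105: status='default' → U
loan_id=106: status='default' → U
loan_id=107: status='default' → U
loan_id=108: ELSE → H
loan_id=109: status='paid' → N
loan_id=110: ELSE → H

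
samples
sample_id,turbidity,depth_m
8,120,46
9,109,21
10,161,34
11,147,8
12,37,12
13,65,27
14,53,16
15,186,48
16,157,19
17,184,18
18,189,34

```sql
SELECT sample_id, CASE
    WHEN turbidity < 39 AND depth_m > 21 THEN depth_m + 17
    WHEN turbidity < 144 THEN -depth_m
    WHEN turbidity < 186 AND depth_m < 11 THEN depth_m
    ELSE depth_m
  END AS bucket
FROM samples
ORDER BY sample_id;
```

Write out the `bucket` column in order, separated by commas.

-46, -21, 34, 8, -12, -27, -16, 48, 19, 18, 34

sample_id=8: turbidity < 144 → -46
sample_id=9: turbidity < 144 → -21
sample_id=10: ELSE → 34
sample_id=11: turbidity < 186 AND depth_m < 11 → 8
sample_id=12: turbidity < 144 → -12
sample_id=13: turbidity < 144 → -27
sample_id=14: turbidity < 144 → -16
sample_id=15: ELSE → 48
sample_id=16: ELSE → 19
sample_id=17: ELSE → 18
sample_id=18: ELSE → 34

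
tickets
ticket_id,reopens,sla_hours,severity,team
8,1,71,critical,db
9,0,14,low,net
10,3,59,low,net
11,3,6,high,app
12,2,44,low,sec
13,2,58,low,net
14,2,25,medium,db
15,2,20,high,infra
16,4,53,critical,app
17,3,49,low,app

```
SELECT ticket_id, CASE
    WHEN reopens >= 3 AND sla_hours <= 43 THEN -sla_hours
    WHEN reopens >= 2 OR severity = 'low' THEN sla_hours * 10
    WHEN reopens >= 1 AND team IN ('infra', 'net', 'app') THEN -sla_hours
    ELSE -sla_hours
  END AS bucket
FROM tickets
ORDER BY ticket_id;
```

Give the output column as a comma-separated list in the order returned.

-71, 140, 590, -6, 440, 580, 250, 200, 530, 490

ticket_id=8: ELSE → -71
ticket_id=9: reopens >= 2 OR severity = 'low' → 140
ticket_id=10: reopens >= 2 OR severity = 'low' → 590
ticket_id=11: reopens >= 3 AND sla_hours <= 43 → -6
ticket_id=12: reopens >= 2 OR severity = 'low' → 440
ticket_id=13: reopens >= 2 OR severity = 'low' → 580
ticket_id=14: reopens >= 2 OR severity = 'low' → 250
ticket_id=15: reopens >= 2 OR severity = 'low' → 200
ticket_id=16: reopens >= 2 OR severity = 'low' → 530
ticket_id=17: reopens >= 2 OR severity = 'low' → 490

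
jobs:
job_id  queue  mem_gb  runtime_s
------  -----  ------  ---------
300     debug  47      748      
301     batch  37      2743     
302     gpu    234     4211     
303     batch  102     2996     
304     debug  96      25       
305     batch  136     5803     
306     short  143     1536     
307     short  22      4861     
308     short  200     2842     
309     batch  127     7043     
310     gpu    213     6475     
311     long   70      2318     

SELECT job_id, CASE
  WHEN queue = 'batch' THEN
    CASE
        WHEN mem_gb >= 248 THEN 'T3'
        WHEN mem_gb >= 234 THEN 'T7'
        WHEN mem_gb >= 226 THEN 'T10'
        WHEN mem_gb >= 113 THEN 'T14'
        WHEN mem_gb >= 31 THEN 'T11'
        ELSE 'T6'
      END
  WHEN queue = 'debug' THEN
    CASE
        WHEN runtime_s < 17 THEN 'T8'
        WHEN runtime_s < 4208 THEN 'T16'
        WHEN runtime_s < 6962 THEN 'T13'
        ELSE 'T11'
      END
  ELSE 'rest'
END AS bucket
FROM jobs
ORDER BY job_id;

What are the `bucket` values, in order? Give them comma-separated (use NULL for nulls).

job_id=300: queue='debug' → inner[runtime_s < 4208] → T16
job_id=301: queue='batch' → inner[mem_gb >= 31] → T11
job_id=302: queue='gpu' → outer ELSE → rest
job_id=303: queue='batch' → inner[mem_gb >= 31] → T11
job_id=304: queue='debug' → inner[runtime_s < 4208] → T16
job_id=305: queue='batch' → inner[mem_gb >= 113] → T14
job_id=306: queue='short' → outer ELSE → rest
job_id=307: queue='short' → outer ELSE → rest
job_id=308: queue='short' → outer ELSE → rest
job_id=309: queue='batch' → inner[mem_gb >= 113] → T14
job_id=310: queue='gpu' → outer ELSE → rest
job_id=311: queue='long' → outer ELSE → rest

T16, T11, rest, T11, T16, T14, rest, rest, rest, T14, rest, rest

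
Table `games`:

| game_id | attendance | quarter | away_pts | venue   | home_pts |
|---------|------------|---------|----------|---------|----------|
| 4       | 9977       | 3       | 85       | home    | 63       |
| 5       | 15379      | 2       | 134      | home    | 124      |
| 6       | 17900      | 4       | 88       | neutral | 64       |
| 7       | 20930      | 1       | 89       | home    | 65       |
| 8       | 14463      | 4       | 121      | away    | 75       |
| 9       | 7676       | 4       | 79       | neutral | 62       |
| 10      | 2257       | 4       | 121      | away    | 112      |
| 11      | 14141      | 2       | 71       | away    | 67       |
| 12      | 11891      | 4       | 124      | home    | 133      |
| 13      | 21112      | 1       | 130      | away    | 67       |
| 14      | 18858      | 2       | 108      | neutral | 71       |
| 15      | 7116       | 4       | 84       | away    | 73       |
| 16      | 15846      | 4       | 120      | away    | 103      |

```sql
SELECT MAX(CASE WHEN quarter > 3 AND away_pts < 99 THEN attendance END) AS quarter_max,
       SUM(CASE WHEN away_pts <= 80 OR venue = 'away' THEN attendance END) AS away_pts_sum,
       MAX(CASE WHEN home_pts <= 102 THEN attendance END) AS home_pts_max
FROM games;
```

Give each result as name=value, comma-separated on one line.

[quarter_max: quarter > 3 AND away_pts < 99]
game_id=4: ✗
game_id=5: ✗
game_id=6: ✓ → 17900
game_id=7: ✗
game_id=8: ✗
game_id=9: ✓ → 7676
game_id=10: ✗
game_id=11: ✗
game_id=12: ✗
game_id=13: ✗
game_id=14: ✗
game_id=15: ✓ → 7116
game_id=16: ✗
quarter_max = MAX(17900, 7676, 7116) = 17900
—
[away_pts_sum: away_pts <= 80 OR venue = 'away']
game_id=4: ✗
game_id=5: ✗
game_id=6: ✗
game_id=7: ✗
game_id=8: ✓ → 14463
game_id=9: ✓ → 7676
game_id=10: ✓ → 2257
game_id=11: ✓ → 14141
game_id=12: ✗
game_id=13: ✓ → 21112
game_id=14: ✗
game_id=15: ✓ → 7116
game_id=16: ✓ → 15846
away_pts_sum = 14463 + 7676 + 2257 + 14141 + 21112 + 7116 + 15846 = 82611
—
[home_pts_max: home_pts <= 102]
game_id=4: ✓ → 9977
game_id=5: ✗
game_id=6: ✓ → 17900
game_id=7: ✓ → 20930
game_id=8: ✓ → 14463
game_id=9: ✓ → 7676
game_id=10: ✗
game_id=11: ✓ → 14141
game_id=12: ✗
game_id=13: ✓ → 21112
game_id=14: ✓ → 18858
game_id=15: ✓ → 7116
game_id=16: ✗
home_pts_max = MAX(9977, 17900, 20930, 14463, 7676, 14141, 21112, 18858, 7116) = 21112

quarter_max=17900, away_pts_sum=82611, home_pts_max=21112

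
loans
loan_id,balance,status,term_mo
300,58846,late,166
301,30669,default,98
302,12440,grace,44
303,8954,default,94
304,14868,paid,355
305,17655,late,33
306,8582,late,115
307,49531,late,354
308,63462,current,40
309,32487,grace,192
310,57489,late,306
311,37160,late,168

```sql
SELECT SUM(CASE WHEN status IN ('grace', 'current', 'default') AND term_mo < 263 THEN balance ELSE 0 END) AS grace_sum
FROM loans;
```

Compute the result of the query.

loan_id=300: ✗
loan_id=301: ✓ → 30669
loan_id=302: ✓ → 12440
loan_id=303: ✓ → 8954
loan_id=304: ✗
loan_id=305: ✗
loan_id=306: ✗
loan_id=307: ✗
loan_id=308: ✓ → 63462
loan_id=309: ✓ → 32487
loan_id=310: ✗
loan_id=311: ✗
grace_sum = 30669 + 12440 + 8954 + 63462 + 32487 = 148012

148012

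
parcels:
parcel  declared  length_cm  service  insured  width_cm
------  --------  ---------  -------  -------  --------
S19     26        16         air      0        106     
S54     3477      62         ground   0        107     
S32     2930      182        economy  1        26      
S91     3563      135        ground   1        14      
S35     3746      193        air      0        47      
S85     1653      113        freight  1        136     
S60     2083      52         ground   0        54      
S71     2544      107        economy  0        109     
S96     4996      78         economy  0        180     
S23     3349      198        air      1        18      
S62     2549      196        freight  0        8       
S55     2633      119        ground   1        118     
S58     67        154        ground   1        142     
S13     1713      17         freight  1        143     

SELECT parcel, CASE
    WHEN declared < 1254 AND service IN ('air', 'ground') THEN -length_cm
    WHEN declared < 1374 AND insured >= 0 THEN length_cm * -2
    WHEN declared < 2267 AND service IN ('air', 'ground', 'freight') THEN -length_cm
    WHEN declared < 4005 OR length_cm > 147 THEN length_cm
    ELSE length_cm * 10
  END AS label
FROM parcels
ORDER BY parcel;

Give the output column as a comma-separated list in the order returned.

-17, -16, 198, 182, 193, 62, 119, -154, -52, 196, 107, -113, 135, 780

parcel=S13: declared < 2267 AND service IN ('air', 'ground', 'freight') → -17
parcel=S19: declared < 1254 AND service IN ('air', 'ground') → -16
parcel=S23: declared < 4005 OR length_cm > 147 → 198
parcel=S32: declared < 4005 OR length_cm > 147 → 182
parcel=S35: declared < 4005 OR length_cm > 147 → 193
parcel=S54: declared < 4005 OR length_cm > 147 → 62
parcel=S55: declared < 4005 OR length_cm > 147 → 119
parcel=S58: declared < 1254 AND service IN ('air', 'ground') → -154
parcel=S60: declared < 2267 AND service IN ('air', 'ground', 'freight') → -52
parcel=S62: declared < 4005 OR length_cm > 147 → 196
parcel=S71: declared < 4005 OR length_cm > 147 → 107
parcel=S85: declared < 2267 AND service IN ('air', 'ground', 'freight') → -113
parcel=S91: declared < 4005 OR length_cm > 147 → 135
parcel=S96: ELSE → 780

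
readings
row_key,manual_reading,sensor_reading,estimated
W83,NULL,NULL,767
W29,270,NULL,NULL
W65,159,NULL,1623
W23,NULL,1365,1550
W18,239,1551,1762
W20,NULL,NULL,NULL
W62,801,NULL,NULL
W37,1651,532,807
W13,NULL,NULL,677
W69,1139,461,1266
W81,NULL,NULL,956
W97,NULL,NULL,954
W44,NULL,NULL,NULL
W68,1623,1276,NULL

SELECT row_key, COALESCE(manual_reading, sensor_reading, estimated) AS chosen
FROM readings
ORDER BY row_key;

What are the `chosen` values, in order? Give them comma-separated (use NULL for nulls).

row_key=W13: manual_reading=NULL, sensor_reading=NULL, estimated=677 → 677
row_key=W18: manual_reading=239 → 239
row_key=W20: manual_reading=NULL, sensor_reading=NULL, estimated=NULL (all NULL) → NULL
row_key=W23: manual_reading=NULL, sensor_reading=1365 → 1365
row_key=W29: manual_reading=270 → 270
row_key=W37: manual_reading=1651 → 1651
row_key=W44: manual_reading=NULL, sensor_reading=NULL, estimated=NULL (all NULL) → NULL
row_key=W62: manual_reading=801 → 801
row_key=W65: manual_reading=159 → 159
row_key=W68: manual_reading=1623 → 1623
row_key=W69: manual_reading=1139 → 1139
row_key=W81: manual_reading=NULL, sensor_reading=NULL, estimated=956 → 956
row_key=W83: manual_reading=NULL, sensor_reading=NULL, estimated=767 → 767
row_key=W97: manual_reading=NULL, sensor_reading=NULL, estimated=954 → 954

677, 239, NULL, 1365, 270, 1651, NULL, 801, 159, 1623, 1139, 956, 767, 954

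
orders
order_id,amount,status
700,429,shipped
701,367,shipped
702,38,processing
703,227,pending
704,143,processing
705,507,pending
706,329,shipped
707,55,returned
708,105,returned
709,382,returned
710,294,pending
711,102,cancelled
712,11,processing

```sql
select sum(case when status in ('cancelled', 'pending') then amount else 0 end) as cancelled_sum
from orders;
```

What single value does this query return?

order_id=700: ✗
order_id=701: ✗
order_id=702: ✗
order_id=703: ✓ → 227
order_id=704: ✗
order_id=705: ✓ → 507
order_id=706: ✗
order_id=707: ✗
order_id=708: ✗
order_id=709: ✗
order_id=710: ✓ → 294
order_id=711: ✓ → 102
order_id=712: ✗
cancelled_sum = 227 + 507 + 294 + 102 = 1130

1130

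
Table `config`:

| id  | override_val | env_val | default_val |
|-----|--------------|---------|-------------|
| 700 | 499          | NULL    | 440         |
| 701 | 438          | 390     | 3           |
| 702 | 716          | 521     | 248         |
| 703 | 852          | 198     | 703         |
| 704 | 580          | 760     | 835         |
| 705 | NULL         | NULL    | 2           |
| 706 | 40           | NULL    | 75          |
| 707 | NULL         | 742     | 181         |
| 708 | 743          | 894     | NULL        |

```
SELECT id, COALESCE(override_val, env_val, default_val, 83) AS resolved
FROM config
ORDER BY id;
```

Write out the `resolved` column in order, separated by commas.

id=700: override_val=499 → 499
id=701: override_val=438 → 438
id=702: override_val=716 → 716
id=703: override_val=852 → 852
id=704: override_val=580 → 580
id=705: override_val=NULL, env_val=NULL, default_val=2 → 2
id=706: override_val=40 → 40
id=707: override_val=NULL, env_val=742 → 742
id=708: override_val=743 → 743

499, 438, 716, 852, 580, 2, 40, 742, 743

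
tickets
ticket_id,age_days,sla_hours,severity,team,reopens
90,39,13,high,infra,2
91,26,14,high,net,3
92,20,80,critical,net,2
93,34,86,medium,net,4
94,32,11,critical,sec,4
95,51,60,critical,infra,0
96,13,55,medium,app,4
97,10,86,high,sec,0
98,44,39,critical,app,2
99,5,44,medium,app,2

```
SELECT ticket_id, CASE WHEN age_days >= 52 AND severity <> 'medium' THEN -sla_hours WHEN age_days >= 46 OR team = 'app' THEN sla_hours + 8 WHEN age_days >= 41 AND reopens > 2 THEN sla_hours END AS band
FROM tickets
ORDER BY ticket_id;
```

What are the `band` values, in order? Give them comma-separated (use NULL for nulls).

ticket_id=90: (no match → NULL) → NULL
ticket_id=91: (no match → NULL) → NULL
ticket_id=92: (no match → NULL) → NULL
ticket_id=93: (no match → NULL) → NULL
ticket_id=94: (no match → NULL) → NULL
ticket_id=95: age_days >= 46 OR team = 'app' → 68
ticket_id=96: age_days >= 46 OR team = 'app' → 63
ticket_id=97: (no match → NULL) → NULL
ticket_id=98: age_days >= 46 OR team = 'app' → 47
ticket_id=99: age_days >= 46 OR team = 'app' → 52

NULL, NULL, NULL, NULL, NULL, 68, 63, NULL, 47, 52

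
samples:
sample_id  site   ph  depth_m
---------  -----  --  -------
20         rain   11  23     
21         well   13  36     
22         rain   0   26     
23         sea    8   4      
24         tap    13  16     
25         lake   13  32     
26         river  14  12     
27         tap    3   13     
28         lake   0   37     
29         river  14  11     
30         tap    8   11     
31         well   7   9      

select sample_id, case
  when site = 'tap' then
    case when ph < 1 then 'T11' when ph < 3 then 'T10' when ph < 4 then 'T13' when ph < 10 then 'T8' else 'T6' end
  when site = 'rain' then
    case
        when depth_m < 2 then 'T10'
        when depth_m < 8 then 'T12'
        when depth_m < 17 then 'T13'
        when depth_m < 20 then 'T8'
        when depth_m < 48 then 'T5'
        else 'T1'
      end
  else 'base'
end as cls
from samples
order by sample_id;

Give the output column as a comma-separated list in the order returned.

T5, base, T5, base, T6, base, base, T13, base, base, T8, base

sample_id=20: site='rain' → inner[depth_m < 48] → T5
sample_id=21: site='well' → outer ELSE → base
sample_id=22: site='rain' → inner[depth_m < 48] → T5
sample_id=23: site='sea' → outer ELSE → base
sample_id=24: site='tap' → inner[ELSE] → T6
sample_id=25: site='lake' → outer ELSE → base
sample_id=26: site='river' → outer ELSE → base
sample_id=27: site='tap' → inner[ph < 4] → T13
sample_id=28: site='lake' → outer ELSE → base
sample_id=29: site='river' → outer ELSE → base
sample_id=30: site='tap' → inner[ph < 10] → T8
sample_id=31: site='well' → outer ELSE → base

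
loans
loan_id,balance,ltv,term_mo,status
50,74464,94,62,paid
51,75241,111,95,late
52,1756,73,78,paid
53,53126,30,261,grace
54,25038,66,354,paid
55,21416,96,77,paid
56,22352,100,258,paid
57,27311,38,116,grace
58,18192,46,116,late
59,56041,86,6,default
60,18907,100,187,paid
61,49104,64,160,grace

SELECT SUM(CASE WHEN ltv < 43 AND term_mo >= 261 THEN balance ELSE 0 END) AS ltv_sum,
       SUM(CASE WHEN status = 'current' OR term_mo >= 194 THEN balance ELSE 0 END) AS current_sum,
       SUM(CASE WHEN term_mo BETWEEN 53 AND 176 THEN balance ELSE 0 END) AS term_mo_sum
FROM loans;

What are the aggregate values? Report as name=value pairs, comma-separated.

[ltv_sum: ltv < 43 AND term_mo >= 261]
loan_id=50: ✗
loan_id=51: ✗
loan_id=52: ✗
loan_id=53: ✓ → 53126
loan_id=54: ✗
loan_id=55: ✗
loan_id=56: ✗
loan_id=57: ✗
loan_id=58: ✗
loan_id=59: ✗
loan_id=60: ✗
loan_id=61: ✗
ltv_sum = 53126
—
[current_sum: status = 'current' OR term_mo >= 194]
loan_id=50: ✗
loan_id=51: ✗
loan_id=52: ✗
loan_id=53: ✓ → 53126
loan_id=54: ✓ → 25038
loan_id=55: ✗
loan_id=56: ✓ → 22352
loan_id=57: ✗
loan_id=58: ✗
loan_id=59: ✗
loan_id=60: ✗
loan_id=61: ✗
current_sum = 53126 + 25038 + 22352 = 100516
—
[term_mo_sum: term_mo BETWEEN 53 AND 176]
loan_id=50: ✓ → 74464
loan_id=51: ✓ → 75241
loan_id=52: ✓ → 1756
loan_id=53: ✗
loan_id=54: ✗
loan_id=55: ✓ → 21416
loan_id=56: ✗
loan_id=57: ✓ → 27311
loan_id=58: ✓ → 18192
loan_id=59: ✗
loan_id=60: ✗
loan_id=61: ✓ → 49104
term_mo_sum = 74464 + 75241 + 1756 + 21416 + 27311 + 18192 + 49104 = 267484

ltv_sum=53126, current_sum=100516, term_mo_sum=267484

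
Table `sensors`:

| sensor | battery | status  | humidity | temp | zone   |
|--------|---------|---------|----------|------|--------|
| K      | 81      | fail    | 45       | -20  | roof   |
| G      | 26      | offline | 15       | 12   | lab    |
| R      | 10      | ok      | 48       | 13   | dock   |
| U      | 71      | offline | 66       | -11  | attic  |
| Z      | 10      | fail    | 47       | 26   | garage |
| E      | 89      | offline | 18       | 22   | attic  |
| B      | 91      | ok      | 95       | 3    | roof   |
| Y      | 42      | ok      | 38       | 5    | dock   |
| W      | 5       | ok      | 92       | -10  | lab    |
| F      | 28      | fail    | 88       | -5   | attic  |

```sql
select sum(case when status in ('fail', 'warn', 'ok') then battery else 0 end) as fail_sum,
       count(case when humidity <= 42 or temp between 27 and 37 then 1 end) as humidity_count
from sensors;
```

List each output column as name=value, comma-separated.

fail_sum=267, humidity_count=3

[fail_sum: status in ('fail', 'warn', 'ok')]
sensor=K: ✓ → 81
sensor=G: ✗
sensor=R: ✓ → 10
sensor=U: ✗
sensor=Z: ✓ → 10
sensor=E: ✗
sensor=B: ✓ → 91
sensor=Y: ✓ → 42
sensor=W: ✓ → 5
sensor=F: ✓ → 28
fail_sum = 81 + 10 + 10 + 91 + 42 + 5 + 28 = 267
—
[humidity_count: humidity <= 42 or temp between 27 and 37]
sensor=K: ✗
sensor=G: ✓ → 1
sensor=R: ✗
sensor=U: ✗
sensor=Z: ✗
sensor=E: ✓ → 1
sensor=B: ✗
sensor=Y: ✓ → 1
sensor=W: ✗
sensor=F: ✗
humidity_count = COUNT(1, 1, 1) = 3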